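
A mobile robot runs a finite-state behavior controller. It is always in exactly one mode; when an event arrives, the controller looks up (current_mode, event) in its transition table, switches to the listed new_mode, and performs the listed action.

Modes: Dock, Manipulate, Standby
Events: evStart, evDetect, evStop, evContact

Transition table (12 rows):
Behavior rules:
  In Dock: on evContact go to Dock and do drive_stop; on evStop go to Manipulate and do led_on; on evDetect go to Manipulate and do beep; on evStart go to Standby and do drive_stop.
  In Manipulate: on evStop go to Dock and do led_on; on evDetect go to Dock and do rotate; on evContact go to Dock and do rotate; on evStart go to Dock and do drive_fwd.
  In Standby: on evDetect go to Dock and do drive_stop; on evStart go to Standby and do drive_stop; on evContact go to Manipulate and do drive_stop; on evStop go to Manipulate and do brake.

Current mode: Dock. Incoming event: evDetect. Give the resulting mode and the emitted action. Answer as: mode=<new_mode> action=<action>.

mode=Manipulate action=beep

current mode = Dock; filter table to that mode:
  (Dock, evContact) → (Dock, drive_stop)
  (Dock, evStop) → (Manipulate, led_on)
  (Dock, evDetect) → (Manipulate, beep)  ← event matches
  (Dock, evStart) → (Standby, drive_stop)
event = evDetect selects (Manipulate, beep)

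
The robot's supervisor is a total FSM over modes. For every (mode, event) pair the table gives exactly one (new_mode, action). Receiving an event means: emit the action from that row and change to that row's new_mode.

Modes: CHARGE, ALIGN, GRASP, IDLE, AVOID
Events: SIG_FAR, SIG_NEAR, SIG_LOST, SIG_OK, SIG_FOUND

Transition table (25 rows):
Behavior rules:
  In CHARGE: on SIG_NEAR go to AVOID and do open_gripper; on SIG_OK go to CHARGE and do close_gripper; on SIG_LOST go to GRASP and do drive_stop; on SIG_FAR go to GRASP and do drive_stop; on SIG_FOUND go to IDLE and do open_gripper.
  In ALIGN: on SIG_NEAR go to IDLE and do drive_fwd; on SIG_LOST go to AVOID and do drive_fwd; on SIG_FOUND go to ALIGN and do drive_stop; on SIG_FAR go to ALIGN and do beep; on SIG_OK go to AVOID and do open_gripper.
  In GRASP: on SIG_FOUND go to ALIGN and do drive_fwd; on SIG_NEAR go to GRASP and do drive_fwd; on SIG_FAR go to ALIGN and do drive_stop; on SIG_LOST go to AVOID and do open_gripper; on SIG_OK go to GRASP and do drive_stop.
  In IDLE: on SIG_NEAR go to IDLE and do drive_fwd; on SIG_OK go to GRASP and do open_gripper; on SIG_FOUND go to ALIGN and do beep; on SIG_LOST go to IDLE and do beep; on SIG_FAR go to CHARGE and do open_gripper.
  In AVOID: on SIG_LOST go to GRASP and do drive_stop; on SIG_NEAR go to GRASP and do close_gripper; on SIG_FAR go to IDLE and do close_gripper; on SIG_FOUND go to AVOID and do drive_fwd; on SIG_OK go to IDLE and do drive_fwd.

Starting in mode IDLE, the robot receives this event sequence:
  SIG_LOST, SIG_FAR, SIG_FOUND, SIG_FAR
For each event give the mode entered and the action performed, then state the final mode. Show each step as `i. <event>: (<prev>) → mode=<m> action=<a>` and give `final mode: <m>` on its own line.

1. SIG_LOST: (IDLE) → mode=IDLE action=beep
2. SIG_FAR: (IDLE) → mode=CHARGE action=open_gripper
3. SIG_FOUND: (CHARGE) → mode=IDLE action=open_gripper
4. SIG_FAR: (IDLE) → mode=CHARGE action=open_gripper

final mode: CHARGE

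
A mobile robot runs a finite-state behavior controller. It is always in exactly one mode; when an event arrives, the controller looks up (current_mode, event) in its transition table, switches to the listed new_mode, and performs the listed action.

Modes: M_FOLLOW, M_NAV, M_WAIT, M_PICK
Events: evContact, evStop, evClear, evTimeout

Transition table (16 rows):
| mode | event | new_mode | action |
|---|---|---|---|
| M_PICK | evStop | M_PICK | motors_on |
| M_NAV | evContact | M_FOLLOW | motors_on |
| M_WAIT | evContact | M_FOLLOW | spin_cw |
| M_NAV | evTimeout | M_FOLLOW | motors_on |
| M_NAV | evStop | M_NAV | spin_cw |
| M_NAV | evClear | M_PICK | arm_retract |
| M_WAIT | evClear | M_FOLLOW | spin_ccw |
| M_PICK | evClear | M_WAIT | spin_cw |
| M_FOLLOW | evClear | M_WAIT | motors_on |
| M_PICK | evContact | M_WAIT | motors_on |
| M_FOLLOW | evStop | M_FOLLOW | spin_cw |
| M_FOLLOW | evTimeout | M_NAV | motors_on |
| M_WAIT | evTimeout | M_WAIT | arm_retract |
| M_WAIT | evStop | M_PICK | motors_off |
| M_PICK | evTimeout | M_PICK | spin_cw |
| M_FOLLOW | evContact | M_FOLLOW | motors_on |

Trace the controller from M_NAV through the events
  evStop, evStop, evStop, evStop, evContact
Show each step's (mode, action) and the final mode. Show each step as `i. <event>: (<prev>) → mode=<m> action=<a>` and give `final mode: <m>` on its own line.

final mode: M_FOLLOW

1. evStop: (M_NAV) → mode=M_NAV action=spin_cw
2. evStop: (M_NAV) → mode=M_NAV action=spin_cw
3. evStop: (M_NAV) → mode=M_NAV action=spin_cw
4. evStop: (M_NAV) → mode=M_NAV action=spin_cw
5. evContact: (M_NAV) → mode=M_FOLLOW action=motors_on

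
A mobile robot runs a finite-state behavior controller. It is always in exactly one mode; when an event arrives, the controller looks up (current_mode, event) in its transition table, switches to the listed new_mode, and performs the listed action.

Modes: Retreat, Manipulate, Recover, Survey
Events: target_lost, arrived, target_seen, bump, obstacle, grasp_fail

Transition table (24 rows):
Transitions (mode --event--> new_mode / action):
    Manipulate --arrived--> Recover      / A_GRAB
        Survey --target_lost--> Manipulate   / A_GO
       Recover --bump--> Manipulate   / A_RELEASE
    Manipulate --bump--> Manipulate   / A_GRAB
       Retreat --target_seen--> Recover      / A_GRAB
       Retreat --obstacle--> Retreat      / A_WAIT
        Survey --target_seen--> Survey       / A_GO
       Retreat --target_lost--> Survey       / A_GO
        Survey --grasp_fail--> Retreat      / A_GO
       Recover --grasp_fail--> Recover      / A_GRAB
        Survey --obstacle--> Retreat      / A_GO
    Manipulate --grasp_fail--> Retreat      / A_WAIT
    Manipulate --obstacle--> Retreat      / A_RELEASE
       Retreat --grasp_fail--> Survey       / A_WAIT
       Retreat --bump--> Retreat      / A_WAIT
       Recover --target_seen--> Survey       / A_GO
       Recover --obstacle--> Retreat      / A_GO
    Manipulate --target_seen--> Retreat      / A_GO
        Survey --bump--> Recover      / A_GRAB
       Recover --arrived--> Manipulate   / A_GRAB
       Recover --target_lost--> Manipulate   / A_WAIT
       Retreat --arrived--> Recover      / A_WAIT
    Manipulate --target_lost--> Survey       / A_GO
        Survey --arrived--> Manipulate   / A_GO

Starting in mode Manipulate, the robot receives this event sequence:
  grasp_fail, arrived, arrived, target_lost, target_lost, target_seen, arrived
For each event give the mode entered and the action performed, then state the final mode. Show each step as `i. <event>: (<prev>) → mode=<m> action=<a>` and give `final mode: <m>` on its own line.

1. grasp_fail: (Manipulate) → mode=Retreat action=A_WAIT
2. arrived: (Retreat) → mode=Recover action=A_WAIT
3. arrived: (Recover) → mode=Manipulate action=A_GRAB
4. target_lost: (Manipulate) → mode=Survey action=A_GO
5. target_lost: (Survey) → mode=Manipulate action=A_GO
6. target_seen: (Manipulate) → mode=Retreat action=A_GO
7. arrived: (Retreat) → mode=Recover action=A_WAIT

final mode: Recover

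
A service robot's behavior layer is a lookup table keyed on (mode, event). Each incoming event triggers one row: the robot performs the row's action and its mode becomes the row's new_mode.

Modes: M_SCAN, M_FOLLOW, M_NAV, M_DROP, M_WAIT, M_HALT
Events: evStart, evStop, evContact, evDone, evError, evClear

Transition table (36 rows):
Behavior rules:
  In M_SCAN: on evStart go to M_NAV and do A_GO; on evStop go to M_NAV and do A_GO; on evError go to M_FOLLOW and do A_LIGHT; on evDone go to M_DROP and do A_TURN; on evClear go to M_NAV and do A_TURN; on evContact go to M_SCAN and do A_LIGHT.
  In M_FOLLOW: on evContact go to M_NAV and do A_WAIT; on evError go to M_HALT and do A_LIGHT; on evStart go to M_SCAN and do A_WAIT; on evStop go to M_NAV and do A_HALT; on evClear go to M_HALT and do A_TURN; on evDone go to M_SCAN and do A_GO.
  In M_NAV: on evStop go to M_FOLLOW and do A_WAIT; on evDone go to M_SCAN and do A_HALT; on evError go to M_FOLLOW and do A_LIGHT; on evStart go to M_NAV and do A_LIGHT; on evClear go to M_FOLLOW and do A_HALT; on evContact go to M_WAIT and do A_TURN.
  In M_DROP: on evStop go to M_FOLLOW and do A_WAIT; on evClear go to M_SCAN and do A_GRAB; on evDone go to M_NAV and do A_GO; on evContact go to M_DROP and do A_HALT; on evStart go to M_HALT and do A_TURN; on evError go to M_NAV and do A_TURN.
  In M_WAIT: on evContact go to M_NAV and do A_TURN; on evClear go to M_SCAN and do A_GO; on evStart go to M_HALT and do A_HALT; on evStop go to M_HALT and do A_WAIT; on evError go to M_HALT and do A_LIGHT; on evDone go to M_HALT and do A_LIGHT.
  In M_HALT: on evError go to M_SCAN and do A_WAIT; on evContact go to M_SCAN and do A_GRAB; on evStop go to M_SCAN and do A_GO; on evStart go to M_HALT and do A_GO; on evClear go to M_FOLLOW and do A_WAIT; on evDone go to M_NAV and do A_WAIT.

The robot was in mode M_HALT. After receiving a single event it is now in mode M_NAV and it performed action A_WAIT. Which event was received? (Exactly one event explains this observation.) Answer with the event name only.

try evStart: (M_HALT, evStart) → (M_HALT, A_GO)
try evStop: (M_HALT, evStop) → (M_SCAN, A_GO)
try evContact: (M_HALT, evContact) → (M_SCAN, A_GRAB)
try evDone: (M_HALT, evDone) → (M_NAV, A_WAIT)  ← matches
try evError: (M_HALT, evError) → (M_SCAN, A_WAIT)
try evClear: (M_HALT, evClear) → (M_FOLLOW, A_WAIT)

evDone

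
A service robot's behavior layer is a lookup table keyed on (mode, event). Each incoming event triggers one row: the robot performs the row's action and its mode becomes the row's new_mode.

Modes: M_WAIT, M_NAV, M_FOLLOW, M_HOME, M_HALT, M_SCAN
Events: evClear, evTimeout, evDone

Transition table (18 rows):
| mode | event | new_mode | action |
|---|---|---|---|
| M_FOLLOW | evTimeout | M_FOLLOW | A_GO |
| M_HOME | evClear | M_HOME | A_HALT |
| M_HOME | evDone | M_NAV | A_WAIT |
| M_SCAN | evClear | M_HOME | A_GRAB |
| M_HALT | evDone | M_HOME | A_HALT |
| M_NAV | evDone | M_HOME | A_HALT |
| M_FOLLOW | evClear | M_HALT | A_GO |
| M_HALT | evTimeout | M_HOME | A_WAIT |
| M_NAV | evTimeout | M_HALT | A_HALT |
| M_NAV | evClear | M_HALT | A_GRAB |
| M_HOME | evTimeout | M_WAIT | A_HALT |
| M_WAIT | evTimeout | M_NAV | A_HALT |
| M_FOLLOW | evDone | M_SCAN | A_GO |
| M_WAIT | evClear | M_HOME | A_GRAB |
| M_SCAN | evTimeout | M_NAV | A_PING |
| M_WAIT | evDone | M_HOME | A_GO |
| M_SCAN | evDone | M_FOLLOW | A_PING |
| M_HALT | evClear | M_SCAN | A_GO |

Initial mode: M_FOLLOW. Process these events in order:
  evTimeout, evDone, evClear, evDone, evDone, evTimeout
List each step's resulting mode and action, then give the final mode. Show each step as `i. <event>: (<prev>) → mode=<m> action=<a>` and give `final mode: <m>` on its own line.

1. evTimeout: (M_FOLLOW) → mode=M_FOLLOW action=A_GO
2. evDone: (M_FOLLOW) → mode=M_SCAN action=A_GO
3. evClear: (M_SCAN) → mode=M_HOME action=A_GRAB
4. evDone: (M_HOME) → mode=M_NAV action=A_WAIT
5. evDone: (M_NAV) → mode=M_HOME action=A_HALT
6. evTimeout: (M_HOME) → mode=M_WAIT action=A_HALT

final mode: M_WAIT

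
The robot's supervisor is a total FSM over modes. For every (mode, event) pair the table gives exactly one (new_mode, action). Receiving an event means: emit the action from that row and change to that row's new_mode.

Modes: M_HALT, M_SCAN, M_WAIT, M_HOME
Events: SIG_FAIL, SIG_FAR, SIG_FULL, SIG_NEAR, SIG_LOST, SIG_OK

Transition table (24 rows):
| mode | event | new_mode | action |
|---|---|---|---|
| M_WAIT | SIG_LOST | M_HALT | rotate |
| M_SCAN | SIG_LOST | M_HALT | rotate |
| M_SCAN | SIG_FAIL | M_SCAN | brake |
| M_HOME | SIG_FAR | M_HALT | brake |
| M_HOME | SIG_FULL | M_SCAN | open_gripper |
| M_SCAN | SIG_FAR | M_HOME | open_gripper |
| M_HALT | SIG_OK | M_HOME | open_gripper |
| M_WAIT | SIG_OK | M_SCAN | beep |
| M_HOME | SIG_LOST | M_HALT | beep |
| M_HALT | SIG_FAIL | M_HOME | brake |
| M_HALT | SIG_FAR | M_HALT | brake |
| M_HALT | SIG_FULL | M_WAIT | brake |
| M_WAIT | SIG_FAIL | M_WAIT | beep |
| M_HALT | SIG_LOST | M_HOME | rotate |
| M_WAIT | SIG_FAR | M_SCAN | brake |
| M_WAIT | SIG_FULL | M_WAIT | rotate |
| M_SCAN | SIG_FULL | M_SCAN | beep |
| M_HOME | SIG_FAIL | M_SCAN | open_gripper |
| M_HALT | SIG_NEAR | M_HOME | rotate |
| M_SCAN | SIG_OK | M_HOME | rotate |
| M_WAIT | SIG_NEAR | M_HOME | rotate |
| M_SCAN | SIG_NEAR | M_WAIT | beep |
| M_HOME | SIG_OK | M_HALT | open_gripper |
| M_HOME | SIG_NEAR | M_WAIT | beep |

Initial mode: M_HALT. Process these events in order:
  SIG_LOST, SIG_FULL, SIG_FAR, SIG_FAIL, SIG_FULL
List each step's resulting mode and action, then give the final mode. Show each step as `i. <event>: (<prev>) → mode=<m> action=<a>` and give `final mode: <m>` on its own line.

1. SIG_LOST: (M_HALT) → mode=M_HOME action=rotate
2. SIG_FULL: (M_HOME) → mode=M_SCAN action=open_gripper
3. SIG_FAR: (M_SCAN) → mode=M_HOME action=open_gripper
4. SIG_FAIL: (M_HOME) → mode=M_SCAN action=open_gripper
5. SIG_FULL: (M_SCAN) → mode=M_SCAN action=beep

final mode: M_SCAN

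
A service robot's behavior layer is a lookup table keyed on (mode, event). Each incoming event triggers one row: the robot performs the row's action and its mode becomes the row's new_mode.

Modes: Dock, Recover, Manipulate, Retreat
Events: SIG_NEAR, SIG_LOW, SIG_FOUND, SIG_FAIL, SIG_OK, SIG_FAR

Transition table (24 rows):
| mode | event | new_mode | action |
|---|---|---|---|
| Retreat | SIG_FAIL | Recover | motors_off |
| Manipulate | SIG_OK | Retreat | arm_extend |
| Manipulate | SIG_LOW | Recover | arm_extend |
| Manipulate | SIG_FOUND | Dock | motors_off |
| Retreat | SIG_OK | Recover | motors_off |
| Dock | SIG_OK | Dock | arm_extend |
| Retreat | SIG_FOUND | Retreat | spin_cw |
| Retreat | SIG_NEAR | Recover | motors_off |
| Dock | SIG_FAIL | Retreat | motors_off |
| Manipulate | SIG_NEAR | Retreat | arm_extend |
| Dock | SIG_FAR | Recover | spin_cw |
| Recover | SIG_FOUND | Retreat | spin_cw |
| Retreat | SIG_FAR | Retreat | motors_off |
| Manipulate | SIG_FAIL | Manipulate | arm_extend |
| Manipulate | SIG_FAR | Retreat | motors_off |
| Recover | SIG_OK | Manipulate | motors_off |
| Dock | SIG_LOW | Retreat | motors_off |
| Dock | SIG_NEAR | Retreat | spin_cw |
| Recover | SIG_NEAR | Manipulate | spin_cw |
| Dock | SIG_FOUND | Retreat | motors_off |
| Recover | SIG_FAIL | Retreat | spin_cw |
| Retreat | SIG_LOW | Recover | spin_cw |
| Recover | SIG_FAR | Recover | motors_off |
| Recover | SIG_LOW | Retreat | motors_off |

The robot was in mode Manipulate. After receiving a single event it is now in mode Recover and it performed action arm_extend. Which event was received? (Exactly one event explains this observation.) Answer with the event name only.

SIG_LOW

try SIG_NEAR: (Manipulate, SIG_NEAR) → (Retreat, arm_extend)
try SIG_LOW: (Manipulate, SIG_LOW) → (Recover, arm_extend)  ← matches
try SIG_FOUND: (Manipulate, SIG_FOUND) → (Dock, motors_off)
try SIG_FAIL: (Manipulate, SIG_FAIL) → (Manipulate, arm_extend)
try SIG_OK: (Manipulate, SIG_OK) → (Retreat, arm_extend)
try SIG_FAR: (Manipulate, SIG_FAR) → (Retreat, motors_off)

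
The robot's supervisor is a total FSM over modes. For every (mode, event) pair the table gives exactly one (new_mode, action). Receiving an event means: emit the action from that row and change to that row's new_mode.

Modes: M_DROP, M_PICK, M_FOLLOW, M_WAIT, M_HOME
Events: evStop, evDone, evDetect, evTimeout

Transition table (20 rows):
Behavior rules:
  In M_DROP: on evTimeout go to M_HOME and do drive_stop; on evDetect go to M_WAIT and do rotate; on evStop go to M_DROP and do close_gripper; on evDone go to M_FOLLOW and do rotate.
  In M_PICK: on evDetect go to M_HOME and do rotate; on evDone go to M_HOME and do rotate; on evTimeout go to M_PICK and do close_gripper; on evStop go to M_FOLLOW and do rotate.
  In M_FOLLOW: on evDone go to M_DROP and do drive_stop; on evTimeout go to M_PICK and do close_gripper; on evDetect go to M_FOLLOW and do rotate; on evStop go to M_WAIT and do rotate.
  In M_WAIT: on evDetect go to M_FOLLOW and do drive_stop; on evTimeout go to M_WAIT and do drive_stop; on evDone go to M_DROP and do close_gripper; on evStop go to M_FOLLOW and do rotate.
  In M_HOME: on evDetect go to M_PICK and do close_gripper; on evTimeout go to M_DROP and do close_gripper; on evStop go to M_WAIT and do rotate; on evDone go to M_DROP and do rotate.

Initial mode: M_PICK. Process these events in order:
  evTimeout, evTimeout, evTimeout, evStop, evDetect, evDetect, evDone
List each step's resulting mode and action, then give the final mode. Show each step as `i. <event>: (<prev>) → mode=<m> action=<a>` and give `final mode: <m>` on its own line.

1. evTimeout: (M_PICK) → mode=M_PICK action=close_gripper
2. evTimeout: (M_PICK) → mode=M_PICK action=close_gripper
3. evTimeout: (M_PICK) → mode=M_PICK action=close_gripper
4. evStop: (M_PICK) → mode=M_FOLLOW action=rotate
5. evDetect: (M_FOLLOW) → mode=M_FOLLOW action=rotate
6. evDetect: (M_FOLLOW) → mode=M_FOLLOW action=rotate
7. evDone: (M_FOLLOW) → mode=M_DROP action=drive_stop

final mode: M_DROP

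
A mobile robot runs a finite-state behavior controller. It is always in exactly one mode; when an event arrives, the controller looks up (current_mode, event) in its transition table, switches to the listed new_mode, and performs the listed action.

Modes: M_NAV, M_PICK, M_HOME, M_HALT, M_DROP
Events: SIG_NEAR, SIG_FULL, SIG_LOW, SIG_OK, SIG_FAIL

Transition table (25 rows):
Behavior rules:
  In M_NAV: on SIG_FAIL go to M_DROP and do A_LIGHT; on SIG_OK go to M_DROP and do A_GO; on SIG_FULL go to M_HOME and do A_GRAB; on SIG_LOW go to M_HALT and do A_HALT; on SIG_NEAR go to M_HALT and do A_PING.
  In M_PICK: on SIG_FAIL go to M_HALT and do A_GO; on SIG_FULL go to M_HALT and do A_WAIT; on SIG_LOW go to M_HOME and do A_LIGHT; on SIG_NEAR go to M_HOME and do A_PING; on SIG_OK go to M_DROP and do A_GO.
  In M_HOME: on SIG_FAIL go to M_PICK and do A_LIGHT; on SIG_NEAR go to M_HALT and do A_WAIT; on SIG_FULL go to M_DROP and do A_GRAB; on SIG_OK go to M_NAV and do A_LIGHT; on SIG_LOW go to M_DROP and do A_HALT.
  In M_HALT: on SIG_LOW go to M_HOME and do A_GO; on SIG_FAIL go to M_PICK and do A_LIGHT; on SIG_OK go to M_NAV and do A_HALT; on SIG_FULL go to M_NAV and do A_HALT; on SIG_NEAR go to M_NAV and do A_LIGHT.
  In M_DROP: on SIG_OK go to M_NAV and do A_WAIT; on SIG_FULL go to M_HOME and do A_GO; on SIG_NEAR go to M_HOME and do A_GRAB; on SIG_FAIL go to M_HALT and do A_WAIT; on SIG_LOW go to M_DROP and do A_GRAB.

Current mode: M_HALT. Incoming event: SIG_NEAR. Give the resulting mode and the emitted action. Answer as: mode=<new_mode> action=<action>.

current mode = M_HALT; filter table to that mode:
  (M_HALT, SIG_LOW) → (M_HOME, A_GO)
  (M_HALT, SIG_FAIL) → (M_PICK, A_LIGHT)
  (M_HALT, SIG_OK) → (M_NAV, A_HALT)
  (M_HALT, SIG_FULL) → (M_NAV, A_HALT)
  (M_HALT, SIG_NEAR) → (M_NAV, A_LIGHT)  ← event matches
event = SIG_NEAR selects (M_NAV, A_LIGHT)

mode=M_NAV action=A_LIGHT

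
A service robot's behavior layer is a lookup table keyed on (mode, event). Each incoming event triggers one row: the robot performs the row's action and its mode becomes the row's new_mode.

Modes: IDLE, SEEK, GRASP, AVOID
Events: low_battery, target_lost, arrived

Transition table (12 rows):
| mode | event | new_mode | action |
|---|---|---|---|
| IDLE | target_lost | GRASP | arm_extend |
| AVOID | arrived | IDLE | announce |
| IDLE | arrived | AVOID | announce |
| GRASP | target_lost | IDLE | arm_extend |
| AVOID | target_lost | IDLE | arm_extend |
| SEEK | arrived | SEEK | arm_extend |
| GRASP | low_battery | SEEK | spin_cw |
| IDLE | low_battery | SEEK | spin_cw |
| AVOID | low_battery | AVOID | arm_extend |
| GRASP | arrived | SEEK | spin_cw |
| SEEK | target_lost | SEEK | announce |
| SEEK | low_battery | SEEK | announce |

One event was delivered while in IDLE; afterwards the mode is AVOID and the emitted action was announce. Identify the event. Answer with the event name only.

arrived

try low_battery: (IDLE, low_battery) → (SEEK, spin_cw)
try target_lost: (IDLE, target_lost) → (GRASP, arm_extend)
try arrived: (IDLE, arrived) → (AVOID, announce)  ← matches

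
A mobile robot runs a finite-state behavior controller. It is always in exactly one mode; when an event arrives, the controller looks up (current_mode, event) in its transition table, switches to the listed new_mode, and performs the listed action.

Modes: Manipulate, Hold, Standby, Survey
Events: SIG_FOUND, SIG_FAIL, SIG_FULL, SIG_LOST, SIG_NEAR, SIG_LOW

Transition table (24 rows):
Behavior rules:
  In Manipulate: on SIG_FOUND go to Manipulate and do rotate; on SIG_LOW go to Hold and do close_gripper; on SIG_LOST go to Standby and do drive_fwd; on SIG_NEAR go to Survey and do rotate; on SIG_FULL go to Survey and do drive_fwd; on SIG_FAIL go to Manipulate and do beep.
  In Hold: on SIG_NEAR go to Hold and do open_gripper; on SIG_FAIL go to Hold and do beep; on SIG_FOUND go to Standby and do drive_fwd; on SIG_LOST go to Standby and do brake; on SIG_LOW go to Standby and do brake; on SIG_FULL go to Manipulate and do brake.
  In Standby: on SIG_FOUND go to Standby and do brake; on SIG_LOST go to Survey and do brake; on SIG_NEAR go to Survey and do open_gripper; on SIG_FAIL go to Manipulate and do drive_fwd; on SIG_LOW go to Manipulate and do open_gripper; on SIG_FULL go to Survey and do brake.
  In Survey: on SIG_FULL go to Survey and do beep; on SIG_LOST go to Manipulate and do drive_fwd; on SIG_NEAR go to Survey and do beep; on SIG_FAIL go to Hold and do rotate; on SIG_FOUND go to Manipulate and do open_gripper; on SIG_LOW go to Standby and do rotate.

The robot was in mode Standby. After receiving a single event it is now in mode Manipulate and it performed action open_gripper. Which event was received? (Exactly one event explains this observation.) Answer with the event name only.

try SIG_FOUND: (Standby, SIG_FOUND) → (Standby, brake)
try SIG_FAIL: (Standby, SIG_FAIL) → (Manipulate, drive_fwd)
try SIG_FULL: (Standby, SIG_FULL) → (Survey, brake)
try SIG_LOST: (Standby, SIG_LOST) → (Survey, brake)
try SIG_NEAR: (Standby, SIG_NEAR) → (Survey, open_gripper)
try SIG_LOW: (Standby, SIG_LOW) → (Manipulate, open_gripper)  ← matches

SIG_LOW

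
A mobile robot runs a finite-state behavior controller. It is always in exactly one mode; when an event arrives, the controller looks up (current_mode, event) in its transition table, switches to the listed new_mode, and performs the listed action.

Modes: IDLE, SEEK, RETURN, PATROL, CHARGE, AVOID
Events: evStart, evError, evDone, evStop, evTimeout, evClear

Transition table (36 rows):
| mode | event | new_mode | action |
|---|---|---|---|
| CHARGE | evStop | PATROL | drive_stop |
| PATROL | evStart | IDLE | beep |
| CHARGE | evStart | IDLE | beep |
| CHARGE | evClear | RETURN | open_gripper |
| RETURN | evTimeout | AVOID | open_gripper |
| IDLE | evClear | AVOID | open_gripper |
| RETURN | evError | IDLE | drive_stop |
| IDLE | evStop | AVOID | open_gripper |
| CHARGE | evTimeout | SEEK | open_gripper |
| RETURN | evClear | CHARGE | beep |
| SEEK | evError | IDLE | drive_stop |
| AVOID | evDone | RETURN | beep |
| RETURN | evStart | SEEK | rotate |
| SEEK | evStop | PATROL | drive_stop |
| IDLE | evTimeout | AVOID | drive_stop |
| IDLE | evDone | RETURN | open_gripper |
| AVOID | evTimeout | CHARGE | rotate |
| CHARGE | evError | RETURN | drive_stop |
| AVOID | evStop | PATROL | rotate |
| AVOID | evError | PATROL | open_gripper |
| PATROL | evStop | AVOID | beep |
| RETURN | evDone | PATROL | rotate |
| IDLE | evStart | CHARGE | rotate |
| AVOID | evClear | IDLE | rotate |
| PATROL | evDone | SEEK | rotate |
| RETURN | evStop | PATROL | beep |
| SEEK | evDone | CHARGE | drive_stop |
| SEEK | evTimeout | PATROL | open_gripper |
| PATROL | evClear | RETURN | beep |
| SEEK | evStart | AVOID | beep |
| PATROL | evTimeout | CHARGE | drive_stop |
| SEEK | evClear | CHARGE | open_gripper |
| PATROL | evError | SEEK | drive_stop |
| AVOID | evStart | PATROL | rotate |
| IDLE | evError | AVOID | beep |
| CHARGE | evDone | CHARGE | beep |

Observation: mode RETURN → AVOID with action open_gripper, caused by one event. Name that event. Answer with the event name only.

try evStart: (RETURN, evStart) → (SEEK, rotate)
try evError: (RETURN, evError) → (IDLE, drive_stop)
try evDone: (RETURN, evDone) → (PATROL, rotate)
try evStop: (RETURN, evStop) → (PATROL, beep)
try evTimeout: (RETURN, evTimeout) → (AVOID, open_gripper)  ← matches
try evClear: (RETURN, evClear) → (CHARGE, beep)

evTimeout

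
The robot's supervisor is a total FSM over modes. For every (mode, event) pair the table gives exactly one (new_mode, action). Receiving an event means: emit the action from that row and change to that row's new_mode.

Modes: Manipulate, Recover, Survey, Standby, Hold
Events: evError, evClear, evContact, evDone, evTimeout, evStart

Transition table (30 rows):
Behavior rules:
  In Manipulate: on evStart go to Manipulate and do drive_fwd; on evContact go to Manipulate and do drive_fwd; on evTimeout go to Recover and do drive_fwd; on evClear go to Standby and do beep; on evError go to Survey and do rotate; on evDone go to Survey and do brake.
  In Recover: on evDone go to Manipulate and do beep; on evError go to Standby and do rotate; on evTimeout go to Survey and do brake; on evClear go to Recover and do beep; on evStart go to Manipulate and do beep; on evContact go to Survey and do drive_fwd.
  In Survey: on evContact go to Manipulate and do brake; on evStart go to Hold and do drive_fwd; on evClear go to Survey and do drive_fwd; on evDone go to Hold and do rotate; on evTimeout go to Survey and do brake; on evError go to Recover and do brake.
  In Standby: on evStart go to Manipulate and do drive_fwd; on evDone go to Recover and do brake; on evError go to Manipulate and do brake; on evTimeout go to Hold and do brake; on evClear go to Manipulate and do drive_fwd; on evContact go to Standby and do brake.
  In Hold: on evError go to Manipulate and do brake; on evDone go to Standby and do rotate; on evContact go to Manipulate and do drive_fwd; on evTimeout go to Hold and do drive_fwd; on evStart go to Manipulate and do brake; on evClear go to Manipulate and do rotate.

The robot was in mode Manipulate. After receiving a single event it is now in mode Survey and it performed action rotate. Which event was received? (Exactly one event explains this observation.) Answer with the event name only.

try evError: (Manipulate, evError) → (Survey, rotate)  ← matches
try evClear: (Manipulate, evClear) → (Standby, beep)
try evContact: (Manipulate, evContact) → (Manipulate, drive_fwd)
try evDone: (Manipulate, evDone) → (Survey, brake)
try evTimeout: (Manipulate, evTimeout) → (Recover, drive_fwd)
try evStart: (Manipulate, evStart) → (Manipulate, drive_fwd)

evError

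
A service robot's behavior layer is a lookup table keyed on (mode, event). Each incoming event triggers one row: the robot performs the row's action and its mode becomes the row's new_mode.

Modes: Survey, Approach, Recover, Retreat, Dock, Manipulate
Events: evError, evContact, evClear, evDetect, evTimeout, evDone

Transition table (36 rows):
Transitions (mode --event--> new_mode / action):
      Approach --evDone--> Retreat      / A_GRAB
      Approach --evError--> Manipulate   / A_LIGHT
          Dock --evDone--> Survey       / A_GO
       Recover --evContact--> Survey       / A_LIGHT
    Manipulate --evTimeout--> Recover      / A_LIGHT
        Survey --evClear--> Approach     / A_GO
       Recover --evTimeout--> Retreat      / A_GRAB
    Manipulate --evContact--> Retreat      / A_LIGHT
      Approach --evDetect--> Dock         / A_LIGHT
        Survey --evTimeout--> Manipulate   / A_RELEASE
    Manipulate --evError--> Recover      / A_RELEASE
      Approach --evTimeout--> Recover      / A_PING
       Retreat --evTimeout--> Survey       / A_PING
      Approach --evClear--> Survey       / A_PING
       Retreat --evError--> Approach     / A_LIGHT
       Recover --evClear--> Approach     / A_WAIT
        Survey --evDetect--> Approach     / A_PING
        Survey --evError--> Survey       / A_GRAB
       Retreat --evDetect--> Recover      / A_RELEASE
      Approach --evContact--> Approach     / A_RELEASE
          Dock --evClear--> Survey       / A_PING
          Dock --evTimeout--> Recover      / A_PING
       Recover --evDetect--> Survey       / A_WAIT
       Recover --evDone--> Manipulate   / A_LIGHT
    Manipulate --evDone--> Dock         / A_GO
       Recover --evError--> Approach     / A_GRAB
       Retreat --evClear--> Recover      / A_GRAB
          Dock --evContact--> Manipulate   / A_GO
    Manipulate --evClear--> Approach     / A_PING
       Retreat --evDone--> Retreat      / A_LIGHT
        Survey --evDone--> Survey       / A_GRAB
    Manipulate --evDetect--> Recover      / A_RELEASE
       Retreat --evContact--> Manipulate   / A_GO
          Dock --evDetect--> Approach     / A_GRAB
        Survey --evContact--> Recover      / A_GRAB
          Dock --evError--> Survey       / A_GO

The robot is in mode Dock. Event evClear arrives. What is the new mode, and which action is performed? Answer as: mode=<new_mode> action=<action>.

current mode = Dock; filter table to that mode:
  (Dock, evDone) → (Survey, A_GO)
  (Dock, evClear) → (Survey, A_PING)  ← event matches
  (Dock, evTimeout) → (Recover, A_PING)
  (Dock, evContact) → (Manipulate, A_GO)
  (Dock, evDetect) → (Approach, A_GRAB)
  (Dock, evError) → (Survey, A_GO)
event = evClear selects (Survey, A_PING)

mode=Survey action=A_PING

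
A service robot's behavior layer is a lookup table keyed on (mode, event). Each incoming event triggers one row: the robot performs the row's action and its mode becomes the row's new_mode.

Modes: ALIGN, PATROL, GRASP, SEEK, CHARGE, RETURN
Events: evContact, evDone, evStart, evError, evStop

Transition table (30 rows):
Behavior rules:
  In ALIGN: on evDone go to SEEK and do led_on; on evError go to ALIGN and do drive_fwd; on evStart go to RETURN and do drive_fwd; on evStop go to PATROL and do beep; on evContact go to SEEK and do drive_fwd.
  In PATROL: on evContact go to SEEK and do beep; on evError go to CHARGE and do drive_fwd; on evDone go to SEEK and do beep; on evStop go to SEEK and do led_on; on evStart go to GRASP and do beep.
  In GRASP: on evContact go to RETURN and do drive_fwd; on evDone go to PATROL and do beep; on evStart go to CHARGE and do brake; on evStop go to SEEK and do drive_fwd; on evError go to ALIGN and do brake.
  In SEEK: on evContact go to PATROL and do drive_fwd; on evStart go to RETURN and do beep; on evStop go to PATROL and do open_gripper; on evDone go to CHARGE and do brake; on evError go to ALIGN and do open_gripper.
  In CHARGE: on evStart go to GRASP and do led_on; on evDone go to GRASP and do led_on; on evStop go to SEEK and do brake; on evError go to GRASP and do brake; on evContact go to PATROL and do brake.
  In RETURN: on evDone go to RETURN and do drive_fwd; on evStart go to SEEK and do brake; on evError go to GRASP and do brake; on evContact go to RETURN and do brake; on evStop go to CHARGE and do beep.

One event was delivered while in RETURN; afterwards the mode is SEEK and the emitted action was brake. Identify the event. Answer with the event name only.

try evContact: (RETURN, evContact) → (RETURN, brake)
try evDone: (RETURN, evDone) → (RETURN, drive_fwd)
try evStart: (RETURN, evStart) → (SEEK, brake)  ← matches
try evError: (RETURN, evError) → (GRASP, brake)
try evStop: (RETURN, evStop) → (CHARGE, beep)

evStart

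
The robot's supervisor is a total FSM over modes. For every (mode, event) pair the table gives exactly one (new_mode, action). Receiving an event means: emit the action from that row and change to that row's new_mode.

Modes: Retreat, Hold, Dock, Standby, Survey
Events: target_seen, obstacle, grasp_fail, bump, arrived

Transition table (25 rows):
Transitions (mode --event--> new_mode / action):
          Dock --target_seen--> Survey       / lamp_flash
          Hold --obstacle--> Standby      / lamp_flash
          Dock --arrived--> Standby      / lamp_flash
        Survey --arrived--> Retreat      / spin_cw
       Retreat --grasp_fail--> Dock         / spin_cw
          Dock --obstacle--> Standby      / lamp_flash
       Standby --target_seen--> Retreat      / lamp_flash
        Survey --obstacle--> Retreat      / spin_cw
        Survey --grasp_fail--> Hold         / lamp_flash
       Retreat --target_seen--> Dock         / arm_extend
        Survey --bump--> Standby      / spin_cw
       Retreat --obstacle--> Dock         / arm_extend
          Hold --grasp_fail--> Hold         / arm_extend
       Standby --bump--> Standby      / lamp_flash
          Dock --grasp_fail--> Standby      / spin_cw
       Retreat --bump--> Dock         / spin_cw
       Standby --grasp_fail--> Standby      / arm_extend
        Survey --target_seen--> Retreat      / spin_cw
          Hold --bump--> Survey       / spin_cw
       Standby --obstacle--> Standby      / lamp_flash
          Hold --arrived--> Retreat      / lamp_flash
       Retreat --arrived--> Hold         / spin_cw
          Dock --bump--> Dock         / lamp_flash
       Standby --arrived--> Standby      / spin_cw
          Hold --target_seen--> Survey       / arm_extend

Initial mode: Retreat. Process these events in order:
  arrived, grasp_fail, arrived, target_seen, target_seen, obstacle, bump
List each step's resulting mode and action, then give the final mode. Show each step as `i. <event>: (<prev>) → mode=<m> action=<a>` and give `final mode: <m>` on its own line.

final mode: Dock

1. arrived: (Retreat) → mode=Hold action=spin_cw
2. grasp_fail: (Hold) → mode=Hold action=arm_extend
3. arrived: (Hold) → mode=Retreat action=lamp_flash
4. target_seen: (Retreat) → mode=Dock action=arm_extend
5. target_seen: (Dock) → mode=Survey action=lamp_flash
6. obstacle: (Survey) → mode=Retreat action=spin_cw
7. bump: (Retreat) → mode=Dock action=spin_cw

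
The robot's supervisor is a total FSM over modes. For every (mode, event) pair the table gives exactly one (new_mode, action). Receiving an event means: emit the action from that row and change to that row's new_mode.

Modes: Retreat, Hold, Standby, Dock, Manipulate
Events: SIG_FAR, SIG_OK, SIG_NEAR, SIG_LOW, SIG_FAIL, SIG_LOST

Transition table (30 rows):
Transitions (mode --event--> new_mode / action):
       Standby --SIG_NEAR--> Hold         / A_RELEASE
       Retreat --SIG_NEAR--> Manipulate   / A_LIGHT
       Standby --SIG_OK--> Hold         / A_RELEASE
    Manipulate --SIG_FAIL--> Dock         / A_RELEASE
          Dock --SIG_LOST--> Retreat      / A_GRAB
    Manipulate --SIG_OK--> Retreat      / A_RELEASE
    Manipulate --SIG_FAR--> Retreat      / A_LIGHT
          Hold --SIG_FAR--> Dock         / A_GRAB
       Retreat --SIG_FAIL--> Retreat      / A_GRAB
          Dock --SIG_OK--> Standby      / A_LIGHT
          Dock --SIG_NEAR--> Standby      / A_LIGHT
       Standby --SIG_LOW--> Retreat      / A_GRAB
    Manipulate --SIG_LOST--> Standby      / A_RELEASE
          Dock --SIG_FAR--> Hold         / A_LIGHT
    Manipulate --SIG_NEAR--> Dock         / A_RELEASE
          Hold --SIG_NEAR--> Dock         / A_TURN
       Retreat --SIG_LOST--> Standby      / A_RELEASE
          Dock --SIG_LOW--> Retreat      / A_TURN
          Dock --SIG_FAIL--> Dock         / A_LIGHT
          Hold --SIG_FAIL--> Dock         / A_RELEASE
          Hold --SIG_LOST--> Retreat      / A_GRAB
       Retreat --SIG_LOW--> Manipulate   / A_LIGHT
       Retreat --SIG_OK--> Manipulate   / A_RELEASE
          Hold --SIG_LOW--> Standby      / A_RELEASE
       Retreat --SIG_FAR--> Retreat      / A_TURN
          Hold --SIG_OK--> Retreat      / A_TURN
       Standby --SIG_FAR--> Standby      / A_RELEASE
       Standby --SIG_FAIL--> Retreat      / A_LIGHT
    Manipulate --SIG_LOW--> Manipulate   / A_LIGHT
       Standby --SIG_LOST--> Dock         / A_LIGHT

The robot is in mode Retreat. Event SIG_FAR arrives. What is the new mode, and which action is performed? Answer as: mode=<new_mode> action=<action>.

mode=Retreat action=A_TURN

current mode = Retreat; filter table to that mode:
  (Retreat, SIG_NEAR) → (Manipulate, A_LIGHT)
  (Retreat, SIG_FAIL) → (Retreat, A_GRAB)
  (Retreat, SIG_LOST) → (Standby, A_RELEASE)
  (Retreat, SIG_LOW) → (Manipulate, A_LIGHT)
  (Retreat, SIG_OK) → (Manipulate, A_RELEASE)
  (Retreat, SIG_FAR) → (Retreat, A_TURN)  ← event matches
event = SIG_FAR selects (Retreat, A_TURN)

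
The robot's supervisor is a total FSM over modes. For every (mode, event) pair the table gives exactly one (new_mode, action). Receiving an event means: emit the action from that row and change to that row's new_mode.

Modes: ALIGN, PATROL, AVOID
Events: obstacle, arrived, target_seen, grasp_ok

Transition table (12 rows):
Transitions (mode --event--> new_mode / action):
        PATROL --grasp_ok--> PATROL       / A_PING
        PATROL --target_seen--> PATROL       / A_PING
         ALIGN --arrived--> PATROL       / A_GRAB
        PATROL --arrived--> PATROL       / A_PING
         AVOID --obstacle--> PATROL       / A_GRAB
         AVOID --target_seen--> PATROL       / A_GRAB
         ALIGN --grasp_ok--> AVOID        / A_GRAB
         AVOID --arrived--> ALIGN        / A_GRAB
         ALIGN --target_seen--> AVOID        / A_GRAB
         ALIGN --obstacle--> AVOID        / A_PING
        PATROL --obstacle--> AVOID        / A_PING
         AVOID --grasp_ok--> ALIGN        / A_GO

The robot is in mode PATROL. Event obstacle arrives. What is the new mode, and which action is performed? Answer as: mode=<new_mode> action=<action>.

current mode = PATROL; filter table to that mode:
  (PATROL, grasp_ok) → (PATROL, A_PING)
  (PATROL, target_seen) → (PATROL, A_PING)
  (PATROL, arrived) → (PATROL, A_PING)
  (PATROL, obstacle) → (AVOID, A_PING)  ← event matches
event = obstacle selects (AVOID, A_PING)

mode=AVOID action=A_PING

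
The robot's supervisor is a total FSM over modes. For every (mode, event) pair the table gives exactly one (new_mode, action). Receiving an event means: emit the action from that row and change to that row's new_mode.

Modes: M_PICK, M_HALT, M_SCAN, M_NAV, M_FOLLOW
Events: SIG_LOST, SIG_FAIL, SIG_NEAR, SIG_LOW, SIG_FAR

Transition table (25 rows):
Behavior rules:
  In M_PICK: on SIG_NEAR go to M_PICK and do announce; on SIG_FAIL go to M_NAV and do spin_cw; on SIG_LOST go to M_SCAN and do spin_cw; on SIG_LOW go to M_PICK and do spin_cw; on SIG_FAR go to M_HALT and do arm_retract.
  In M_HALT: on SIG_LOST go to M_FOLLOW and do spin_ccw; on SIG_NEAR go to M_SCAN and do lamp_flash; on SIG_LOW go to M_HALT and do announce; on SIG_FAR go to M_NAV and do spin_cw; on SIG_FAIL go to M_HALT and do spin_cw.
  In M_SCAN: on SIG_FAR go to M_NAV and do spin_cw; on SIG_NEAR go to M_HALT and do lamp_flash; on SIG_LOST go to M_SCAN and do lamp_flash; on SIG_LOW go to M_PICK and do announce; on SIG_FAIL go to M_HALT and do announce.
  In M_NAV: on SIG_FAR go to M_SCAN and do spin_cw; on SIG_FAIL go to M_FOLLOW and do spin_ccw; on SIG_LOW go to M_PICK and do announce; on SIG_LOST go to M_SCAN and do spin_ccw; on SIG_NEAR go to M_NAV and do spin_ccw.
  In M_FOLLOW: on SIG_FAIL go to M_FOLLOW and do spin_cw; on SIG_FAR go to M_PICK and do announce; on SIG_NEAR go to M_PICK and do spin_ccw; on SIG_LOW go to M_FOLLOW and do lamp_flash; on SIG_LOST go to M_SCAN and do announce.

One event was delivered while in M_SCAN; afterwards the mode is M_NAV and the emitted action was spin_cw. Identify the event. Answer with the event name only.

SIG_FAR

try SIG_LOST: (M_SCAN, SIG_LOST) → (M_SCAN, lamp_flash)
try SIG_FAIL: (M_SCAN, SIG_FAIL) → (M_HALT, announce)
try SIG_NEAR: (M_SCAN, SIG_NEAR) → (M_HALT, lamp_flash)
try SIG_LOW: (M_SCAN, SIG_LOW) → (M_PICK, announce)
try SIG_FAR: (M_SCAN, SIG_FAR) → (M_NAV, spin_cw)  ← matches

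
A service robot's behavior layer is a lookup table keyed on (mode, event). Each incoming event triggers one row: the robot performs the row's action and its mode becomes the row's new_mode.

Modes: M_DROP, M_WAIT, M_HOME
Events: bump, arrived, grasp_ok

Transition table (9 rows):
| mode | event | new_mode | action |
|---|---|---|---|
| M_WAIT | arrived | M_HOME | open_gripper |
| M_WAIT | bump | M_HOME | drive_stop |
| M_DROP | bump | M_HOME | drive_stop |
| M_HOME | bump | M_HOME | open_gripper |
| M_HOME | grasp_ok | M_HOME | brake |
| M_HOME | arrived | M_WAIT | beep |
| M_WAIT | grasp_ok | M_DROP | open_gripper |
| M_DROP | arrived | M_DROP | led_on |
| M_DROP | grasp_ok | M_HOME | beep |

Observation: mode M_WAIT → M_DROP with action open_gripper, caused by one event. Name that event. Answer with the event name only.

grasp_ok

try bump: (M_WAIT, bump) → (M_HOME, drive_stop)
try arrived: (M_WAIT, arrived) → (M_HOME, open_gripper)
try grasp_ok: (M_WAIT, grasp_ok) → (M_DROP, open_gripper)  ← matches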